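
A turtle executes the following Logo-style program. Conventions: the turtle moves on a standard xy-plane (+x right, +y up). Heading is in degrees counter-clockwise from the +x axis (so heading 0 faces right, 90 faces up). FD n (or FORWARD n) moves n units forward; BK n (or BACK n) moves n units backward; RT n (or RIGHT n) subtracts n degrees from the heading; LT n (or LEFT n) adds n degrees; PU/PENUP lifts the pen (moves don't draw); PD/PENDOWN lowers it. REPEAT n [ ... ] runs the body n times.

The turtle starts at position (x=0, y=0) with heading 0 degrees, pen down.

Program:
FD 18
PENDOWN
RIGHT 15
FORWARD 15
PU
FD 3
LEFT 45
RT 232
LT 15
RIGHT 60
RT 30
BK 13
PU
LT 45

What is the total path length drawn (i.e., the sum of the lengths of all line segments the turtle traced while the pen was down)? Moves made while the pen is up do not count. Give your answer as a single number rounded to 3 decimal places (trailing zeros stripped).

Answer: 33

Derivation:
Executing turtle program step by step:
Start: pos=(0,0), heading=0, pen down
FD 18: (0,0) -> (18,0) [heading=0, draw]
PD: pen down
RT 15: heading 0 -> 345
FD 15: (18,0) -> (32.489,-3.882) [heading=345, draw]
PU: pen up
FD 3: (32.489,-3.882) -> (35.387,-4.659) [heading=345, move]
LT 45: heading 345 -> 30
RT 232: heading 30 -> 158
LT 15: heading 158 -> 173
RT 60: heading 173 -> 113
RT 30: heading 113 -> 83
BK 13: (35.387,-4.659) -> (33.802,-17.562) [heading=83, move]
PU: pen up
LT 45: heading 83 -> 128
Final: pos=(33.802,-17.562), heading=128, 2 segment(s) drawn

Segment lengths:
  seg 1: (0,0) -> (18,0), length = 18
  seg 2: (18,0) -> (32.489,-3.882), length = 15
Total = 33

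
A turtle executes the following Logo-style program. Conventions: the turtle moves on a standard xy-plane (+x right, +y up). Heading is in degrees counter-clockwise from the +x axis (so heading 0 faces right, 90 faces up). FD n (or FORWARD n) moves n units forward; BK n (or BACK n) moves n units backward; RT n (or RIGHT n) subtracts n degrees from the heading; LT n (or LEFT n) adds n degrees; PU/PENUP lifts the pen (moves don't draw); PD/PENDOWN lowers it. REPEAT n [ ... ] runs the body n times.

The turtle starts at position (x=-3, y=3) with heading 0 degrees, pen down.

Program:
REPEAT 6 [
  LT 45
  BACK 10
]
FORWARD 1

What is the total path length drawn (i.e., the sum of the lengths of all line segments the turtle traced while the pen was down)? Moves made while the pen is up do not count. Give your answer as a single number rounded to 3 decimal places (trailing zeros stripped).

Executing turtle program step by step:
Start: pos=(-3,3), heading=0, pen down
REPEAT 6 [
  -- iteration 1/6 --
  LT 45: heading 0 -> 45
  BK 10: (-3,3) -> (-10.071,-4.071) [heading=45, draw]
  -- iteration 2/6 --
  LT 45: heading 45 -> 90
  BK 10: (-10.071,-4.071) -> (-10.071,-14.071) [heading=90, draw]
  -- iteration 3/6 --
  LT 45: heading 90 -> 135
  BK 10: (-10.071,-14.071) -> (-3,-21.142) [heading=135, draw]
  -- iteration 4/6 --
  LT 45: heading 135 -> 180
  BK 10: (-3,-21.142) -> (7,-21.142) [heading=180, draw]
  -- iteration 5/6 --
  LT 45: heading 180 -> 225
  BK 10: (7,-21.142) -> (14.071,-14.071) [heading=225, draw]
  -- iteration 6/6 --
  LT 45: heading 225 -> 270
  BK 10: (14.071,-14.071) -> (14.071,-4.071) [heading=270, draw]
]
FD 1: (14.071,-4.071) -> (14.071,-5.071) [heading=270, draw]
Final: pos=(14.071,-5.071), heading=270, 7 segment(s) drawn

Segment lengths:
  seg 1: (-3,3) -> (-10.071,-4.071), length = 10
  seg 2: (-10.071,-4.071) -> (-10.071,-14.071), length = 10
  seg 3: (-10.071,-14.071) -> (-3,-21.142), length = 10
  seg 4: (-3,-21.142) -> (7,-21.142), length = 10
  seg 5: (7,-21.142) -> (14.071,-14.071), length = 10
  seg 6: (14.071,-14.071) -> (14.071,-4.071), length = 10
  seg 7: (14.071,-4.071) -> (14.071,-5.071), length = 1
Total = 61

Answer: 61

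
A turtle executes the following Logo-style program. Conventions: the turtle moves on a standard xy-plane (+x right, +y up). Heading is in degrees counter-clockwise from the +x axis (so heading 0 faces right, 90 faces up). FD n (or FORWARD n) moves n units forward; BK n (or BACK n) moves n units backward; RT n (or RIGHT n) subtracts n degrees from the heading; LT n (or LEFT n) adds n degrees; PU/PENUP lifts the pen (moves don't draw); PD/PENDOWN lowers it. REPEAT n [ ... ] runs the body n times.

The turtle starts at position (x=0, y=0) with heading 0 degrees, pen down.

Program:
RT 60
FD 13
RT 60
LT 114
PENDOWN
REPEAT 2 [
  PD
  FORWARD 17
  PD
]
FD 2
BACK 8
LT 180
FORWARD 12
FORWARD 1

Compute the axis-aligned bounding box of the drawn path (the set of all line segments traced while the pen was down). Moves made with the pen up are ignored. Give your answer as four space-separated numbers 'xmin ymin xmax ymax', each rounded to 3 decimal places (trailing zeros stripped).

Answer: 0 -15.021 42.303 0

Derivation:
Executing turtle program step by step:
Start: pos=(0,0), heading=0, pen down
RT 60: heading 0 -> 300
FD 13: (0,0) -> (6.5,-11.258) [heading=300, draw]
RT 60: heading 300 -> 240
LT 114: heading 240 -> 354
PD: pen down
REPEAT 2 [
  -- iteration 1/2 --
  PD: pen down
  FD 17: (6.5,-11.258) -> (23.407,-13.035) [heading=354, draw]
  PD: pen down
  -- iteration 2/2 --
  PD: pen down
  FD 17: (23.407,-13.035) -> (40.314,-14.812) [heading=354, draw]
  PD: pen down
]
FD 2: (40.314,-14.812) -> (42.303,-15.021) [heading=354, draw]
BK 8: (42.303,-15.021) -> (34.347,-14.185) [heading=354, draw]
LT 180: heading 354 -> 174
FD 12: (34.347,-14.185) -> (22.412,-12.931) [heading=174, draw]
FD 1: (22.412,-12.931) -> (21.418,-12.826) [heading=174, draw]
Final: pos=(21.418,-12.826), heading=174, 7 segment(s) drawn

Segment endpoints: x in {0, 6.5, 21.418, 22.412, 23.407, 34.347, 40.314, 42.303}, y in {-15.021, -14.812, -14.185, -13.035, -12.931, -12.826, -11.258, 0}
xmin=0, ymin=-15.021, xmax=42.303, ymax=0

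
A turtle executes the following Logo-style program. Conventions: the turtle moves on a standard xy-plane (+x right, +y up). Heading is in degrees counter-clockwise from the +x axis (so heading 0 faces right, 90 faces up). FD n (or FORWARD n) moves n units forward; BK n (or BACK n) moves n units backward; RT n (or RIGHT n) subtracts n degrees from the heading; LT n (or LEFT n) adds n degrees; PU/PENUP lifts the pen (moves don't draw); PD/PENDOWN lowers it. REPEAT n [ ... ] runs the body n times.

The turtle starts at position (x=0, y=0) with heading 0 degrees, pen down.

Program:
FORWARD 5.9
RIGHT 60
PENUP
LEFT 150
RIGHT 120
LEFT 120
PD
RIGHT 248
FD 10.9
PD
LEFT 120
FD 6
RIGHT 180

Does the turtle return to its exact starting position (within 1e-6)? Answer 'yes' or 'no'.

Answer: no

Derivation:
Executing turtle program step by step:
Start: pos=(0,0), heading=0, pen down
FD 5.9: (0,0) -> (5.9,0) [heading=0, draw]
RT 60: heading 0 -> 300
PU: pen up
LT 150: heading 300 -> 90
RT 120: heading 90 -> 330
LT 120: heading 330 -> 90
PD: pen down
RT 248: heading 90 -> 202
FD 10.9: (5.9,0) -> (-4.206,-4.083) [heading=202, draw]
PD: pen down
LT 120: heading 202 -> 322
FD 6: (-4.206,-4.083) -> (0.522,-7.777) [heading=322, draw]
RT 180: heading 322 -> 142
Final: pos=(0.522,-7.777), heading=142, 3 segment(s) drawn

Start position: (0, 0)
Final position: (0.522, -7.777)
Distance = 7.795; >= 1e-6 -> NOT closed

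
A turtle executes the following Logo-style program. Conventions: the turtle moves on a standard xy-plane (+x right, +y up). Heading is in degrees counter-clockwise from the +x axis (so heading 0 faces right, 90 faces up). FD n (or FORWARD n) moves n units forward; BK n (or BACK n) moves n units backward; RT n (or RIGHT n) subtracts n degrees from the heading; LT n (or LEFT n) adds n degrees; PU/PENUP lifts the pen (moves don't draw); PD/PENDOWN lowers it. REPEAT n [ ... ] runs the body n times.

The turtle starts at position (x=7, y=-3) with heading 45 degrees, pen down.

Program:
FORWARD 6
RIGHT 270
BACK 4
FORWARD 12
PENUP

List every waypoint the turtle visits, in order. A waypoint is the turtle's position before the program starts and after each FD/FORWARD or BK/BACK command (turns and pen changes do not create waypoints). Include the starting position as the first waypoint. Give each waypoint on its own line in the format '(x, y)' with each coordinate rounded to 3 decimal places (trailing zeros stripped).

Executing turtle program step by step:
Start: pos=(7,-3), heading=45, pen down
FD 6: (7,-3) -> (11.243,1.243) [heading=45, draw]
RT 270: heading 45 -> 135
BK 4: (11.243,1.243) -> (14.071,-1.586) [heading=135, draw]
FD 12: (14.071,-1.586) -> (5.586,6.899) [heading=135, draw]
PU: pen up
Final: pos=(5.586,6.899), heading=135, 3 segment(s) drawn
Waypoints (4 total):
(7, -3)
(11.243, 1.243)
(14.071, -1.586)
(5.586, 6.899)

Answer: (7, -3)
(11.243, 1.243)
(14.071, -1.586)
(5.586, 6.899)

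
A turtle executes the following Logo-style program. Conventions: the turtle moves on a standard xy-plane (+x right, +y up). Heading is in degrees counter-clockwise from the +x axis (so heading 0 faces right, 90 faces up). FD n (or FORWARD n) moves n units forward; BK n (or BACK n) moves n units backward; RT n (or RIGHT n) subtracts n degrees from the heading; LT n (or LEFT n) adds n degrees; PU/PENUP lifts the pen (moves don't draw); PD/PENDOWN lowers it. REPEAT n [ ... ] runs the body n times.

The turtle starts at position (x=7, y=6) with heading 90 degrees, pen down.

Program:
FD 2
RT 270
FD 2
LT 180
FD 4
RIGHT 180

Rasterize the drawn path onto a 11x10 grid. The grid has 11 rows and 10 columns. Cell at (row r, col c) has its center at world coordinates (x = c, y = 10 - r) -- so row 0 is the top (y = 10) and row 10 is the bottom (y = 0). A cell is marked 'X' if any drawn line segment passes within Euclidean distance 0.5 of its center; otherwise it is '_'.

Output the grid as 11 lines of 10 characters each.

Answer: __________
__________
_____XXXXX
_______X__
_______X__
__________
__________
__________
__________
__________
__________

Derivation:
Segment 0: (7,6) -> (7,8)
Segment 1: (7,8) -> (5,8)
Segment 2: (5,8) -> (9,8)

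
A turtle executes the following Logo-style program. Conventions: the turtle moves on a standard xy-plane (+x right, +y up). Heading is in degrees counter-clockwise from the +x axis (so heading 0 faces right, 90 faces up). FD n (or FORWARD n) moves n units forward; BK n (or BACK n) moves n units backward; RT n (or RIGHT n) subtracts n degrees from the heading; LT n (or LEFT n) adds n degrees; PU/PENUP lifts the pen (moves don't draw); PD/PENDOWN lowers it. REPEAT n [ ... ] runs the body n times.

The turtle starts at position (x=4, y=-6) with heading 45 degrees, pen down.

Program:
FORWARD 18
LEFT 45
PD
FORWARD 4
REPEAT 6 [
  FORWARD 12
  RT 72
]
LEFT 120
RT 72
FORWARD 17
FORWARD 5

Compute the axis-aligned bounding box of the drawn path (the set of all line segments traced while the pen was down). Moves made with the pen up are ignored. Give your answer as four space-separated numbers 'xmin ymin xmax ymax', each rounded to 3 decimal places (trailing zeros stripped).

Answer: 4 -6 35.194 42.826

Derivation:
Executing turtle program step by step:
Start: pos=(4,-6), heading=45, pen down
FD 18: (4,-6) -> (16.728,6.728) [heading=45, draw]
LT 45: heading 45 -> 90
PD: pen down
FD 4: (16.728,6.728) -> (16.728,10.728) [heading=90, draw]
REPEAT 6 [
  -- iteration 1/6 --
  FD 12: (16.728,10.728) -> (16.728,22.728) [heading=90, draw]
  RT 72: heading 90 -> 18
  -- iteration 2/6 --
  FD 12: (16.728,22.728) -> (28.141,26.436) [heading=18, draw]
  RT 72: heading 18 -> 306
  -- iteration 3/6 --
  FD 12: (28.141,26.436) -> (35.194,16.728) [heading=306, draw]
  RT 72: heading 306 -> 234
  -- iteration 4/6 --
  FD 12: (35.194,16.728) -> (28.141,7.02) [heading=234, draw]
  RT 72: heading 234 -> 162
  -- iteration 5/6 --
  FD 12: (28.141,7.02) -> (16.728,10.728) [heading=162, draw]
  RT 72: heading 162 -> 90
  -- iteration 6/6 --
  FD 12: (16.728,10.728) -> (16.728,22.728) [heading=90, draw]
  RT 72: heading 90 -> 18
]
LT 120: heading 18 -> 138
RT 72: heading 138 -> 66
FD 17: (16.728,22.728) -> (23.642,38.258) [heading=66, draw]
FD 5: (23.642,38.258) -> (25.676,42.826) [heading=66, draw]
Final: pos=(25.676,42.826), heading=66, 10 segment(s) drawn

Segment endpoints: x in {4, 16.728, 16.728, 23.642, 25.676, 28.141, 28.141, 35.194}, y in {-6, 6.728, 7.02, 10.728, 10.728, 16.728, 22.728, 22.728, 26.436, 38.258, 42.826}
xmin=4, ymin=-6, xmax=35.194, ymax=42.826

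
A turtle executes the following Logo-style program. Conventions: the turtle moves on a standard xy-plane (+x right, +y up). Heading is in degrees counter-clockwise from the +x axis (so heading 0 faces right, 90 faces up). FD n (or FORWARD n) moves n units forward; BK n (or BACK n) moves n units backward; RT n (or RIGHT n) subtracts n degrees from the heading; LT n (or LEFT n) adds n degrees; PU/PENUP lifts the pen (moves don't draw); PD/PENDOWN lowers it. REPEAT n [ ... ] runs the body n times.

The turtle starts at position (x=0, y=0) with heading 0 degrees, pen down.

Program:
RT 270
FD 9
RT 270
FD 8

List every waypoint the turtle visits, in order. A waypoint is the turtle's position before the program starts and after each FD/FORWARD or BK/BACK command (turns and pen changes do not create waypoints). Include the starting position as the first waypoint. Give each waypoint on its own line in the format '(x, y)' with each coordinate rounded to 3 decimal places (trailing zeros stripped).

Answer: (0, 0)
(0, 9)
(-8, 9)

Derivation:
Executing turtle program step by step:
Start: pos=(0,0), heading=0, pen down
RT 270: heading 0 -> 90
FD 9: (0,0) -> (0,9) [heading=90, draw]
RT 270: heading 90 -> 180
FD 8: (0,9) -> (-8,9) [heading=180, draw]
Final: pos=(-8,9), heading=180, 2 segment(s) drawn
Waypoints (3 total):
(0, 0)
(0, 9)
(-8, 9)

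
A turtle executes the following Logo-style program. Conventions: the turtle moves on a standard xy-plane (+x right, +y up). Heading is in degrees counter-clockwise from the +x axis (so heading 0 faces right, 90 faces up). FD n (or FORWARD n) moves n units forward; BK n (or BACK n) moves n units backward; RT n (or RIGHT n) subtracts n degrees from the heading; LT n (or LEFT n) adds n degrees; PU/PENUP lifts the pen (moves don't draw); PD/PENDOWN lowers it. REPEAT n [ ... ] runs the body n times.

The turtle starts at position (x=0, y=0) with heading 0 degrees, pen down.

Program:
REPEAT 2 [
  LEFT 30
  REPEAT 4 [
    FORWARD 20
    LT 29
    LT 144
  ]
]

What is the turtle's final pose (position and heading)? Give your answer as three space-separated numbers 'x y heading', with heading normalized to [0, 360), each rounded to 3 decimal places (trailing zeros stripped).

Answer: -3.395 9.08 4

Derivation:
Executing turtle program step by step:
Start: pos=(0,0), heading=0, pen down
REPEAT 2 [
  -- iteration 1/2 --
  LT 30: heading 0 -> 30
  REPEAT 4 [
    -- iteration 1/4 --
    FD 20: (0,0) -> (17.321,10) [heading=30, draw]
    LT 29: heading 30 -> 59
    LT 144: heading 59 -> 203
    -- iteration 2/4 --
    FD 20: (17.321,10) -> (-1.09,2.185) [heading=203, draw]
    LT 29: heading 203 -> 232
    LT 144: heading 232 -> 16
    -- iteration 3/4 --
    FD 20: (-1.09,2.185) -> (18.136,7.698) [heading=16, draw]
    LT 29: heading 16 -> 45
    LT 144: heading 45 -> 189
    -- iteration 4/4 --
    FD 20: (18.136,7.698) -> (-1.618,4.569) [heading=189, draw]
    LT 29: heading 189 -> 218
    LT 144: heading 218 -> 2
  ]
  -- iteration 2/2 --
  LT 30: heading 2 -> 32
  REPEAT 4 [
    -- iteration 1/4 --
    FD 20: (-1.618,4.569) -> (15.343,15.168) [heading=32, draw]
    LT 29: heading 32 -> 61
    LT 144: heading 61 -> 205
    -- iteration 2/4 --
    FD 20: (15.343,15.168) -> (-2.783,6.715) [heading=205, draw]
    LT 29: heading 205 -> 234
    LT 144: heading 234 -> 18
    -- iteration 3/4 --
    FD 20: (-2.783,6.715) -> (16.238,12.896) [heading=18, draw]
    LT 29: heading 18 -> 47
    LT 144: heading 47 -> 191
    -- iteration 4/4 --
    FD 20: (16.238,12.896) -> (-3.395,9.08) [heading=191, draw]
    LT 29: heading 191 -> 220
    LT 144: heading 220 -> 4
  ]
]
Final: pos=(-3.395,9.08), heading=4, 8 segment(s) drawn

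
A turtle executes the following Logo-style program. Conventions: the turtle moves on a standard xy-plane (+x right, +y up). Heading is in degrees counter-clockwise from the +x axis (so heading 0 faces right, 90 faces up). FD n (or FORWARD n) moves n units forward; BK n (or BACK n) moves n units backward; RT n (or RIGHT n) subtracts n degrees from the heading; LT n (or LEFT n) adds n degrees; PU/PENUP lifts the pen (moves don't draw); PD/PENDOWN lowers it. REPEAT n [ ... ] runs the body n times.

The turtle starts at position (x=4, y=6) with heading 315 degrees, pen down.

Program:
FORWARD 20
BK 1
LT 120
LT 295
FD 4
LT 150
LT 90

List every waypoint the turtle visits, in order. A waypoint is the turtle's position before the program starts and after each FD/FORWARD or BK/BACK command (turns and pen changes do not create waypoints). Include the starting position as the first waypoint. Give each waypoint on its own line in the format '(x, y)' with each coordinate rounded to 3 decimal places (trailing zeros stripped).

Executing turtle program step by step:
Start: pos=(4,6), heading=315, pen down
FD 20: (4,6) -> (18.142,-8.142) [heading=315, draw]
BK 1: (18.142,-8.142) -> (17.435,-7.435) [heading=315, draw]
LT 120: heading 315 -> 75
LT 295: heading 75 -> 10
FD 4: (17.435,-7.435) -> (21.374,-6.74) [heading=10, draw]
LT 150: heading 10 -> 160
LT 90: heading 160 -> 250
Final: pos=(21.374,-6.74), heading=250, 3 segment(s) drawn
Waypoints (4 total):
(4, 6)
(18.142, -8.142)
(17.435, -7.435)
(21.374, -6.74)

Answer: (4, 6)
(18.142, -8.142)
(17.435, -7.435)
(21.374, -6.74)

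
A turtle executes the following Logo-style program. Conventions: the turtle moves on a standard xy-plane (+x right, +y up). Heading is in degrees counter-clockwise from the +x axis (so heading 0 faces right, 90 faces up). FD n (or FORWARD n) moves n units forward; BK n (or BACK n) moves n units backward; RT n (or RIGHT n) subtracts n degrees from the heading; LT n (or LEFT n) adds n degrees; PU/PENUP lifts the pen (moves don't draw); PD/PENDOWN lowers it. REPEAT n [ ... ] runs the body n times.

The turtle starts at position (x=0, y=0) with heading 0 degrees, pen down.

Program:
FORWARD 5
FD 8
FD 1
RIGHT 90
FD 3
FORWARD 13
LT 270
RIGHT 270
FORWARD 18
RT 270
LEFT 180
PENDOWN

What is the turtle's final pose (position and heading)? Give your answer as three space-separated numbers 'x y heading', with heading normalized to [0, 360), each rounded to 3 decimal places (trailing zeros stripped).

Answer: 14 -34 180

Derivation:
Executing turtle program step by step:
Start: pos=(0,0), heading=0, pen down
FD 5: (0,0) -> (5,0) [heading=0, draw]
FD 8: (5,0) -> (13,0) [heading=0, draw]
FD 1: (13,0) -> (14,0) [heading=0, draw]
RT 90: heading 0 -> 270
FD 3: (14,0) -> (14,-3) [heading=270, draw]
FD 13: (14,-3) -> (14,-16) [heading=270, draw]
LT 270: heading 270 -> 180
RT 270: heading 180 -> 270
FD 18: (14,-16) -> (14,-34) [heading=270, draw]
RT 270: heading 270 -> 0
LT 180: heading 0 -> 180
PD: pen down
Final: pos=(14,-34), heading=180, 6 segment(s) drawn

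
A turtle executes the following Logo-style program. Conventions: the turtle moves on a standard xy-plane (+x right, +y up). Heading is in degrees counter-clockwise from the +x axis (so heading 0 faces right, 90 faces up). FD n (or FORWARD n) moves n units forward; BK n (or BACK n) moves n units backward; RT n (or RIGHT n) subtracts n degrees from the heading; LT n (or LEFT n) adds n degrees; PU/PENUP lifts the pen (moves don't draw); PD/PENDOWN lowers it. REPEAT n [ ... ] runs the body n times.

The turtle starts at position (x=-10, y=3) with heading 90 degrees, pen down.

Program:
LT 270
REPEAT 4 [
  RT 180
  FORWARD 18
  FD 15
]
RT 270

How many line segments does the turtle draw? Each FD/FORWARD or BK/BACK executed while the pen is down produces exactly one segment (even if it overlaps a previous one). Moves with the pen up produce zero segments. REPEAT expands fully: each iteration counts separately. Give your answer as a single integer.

Executing turtle program step by step:
Start: pos=(-10,3), heading=90, pen down
LT 270: heading 90 -> 0
REPEAT 4 [
  -- iteration 1/4 --
  RT 180: heading 0 -> 180
  FD 18: (-10,3) -> (-28,3) [heading=180, draw]
  FD 15: (-28,3) -> (-43,3) [heading=180, draw]
  -- iteration 2/4 --
  RT 180: heading 180 -> 0
  FD 18: (-43,3) -> (-25,3) [heading=0, draw]
  FD 15: (-25,3) -> (-10,3) [heading=0, draw]
  -- iteration 3/4 --
  RT 180: heading 0 -> 180
  FD 18: (-10,3) -> (-28,3) [heading=180, draw]
  FD 15: (-28,3) -> (-43,3) [heading=180, draw]
  -- iteration 4/4 --
  RT 180: heading 180 -> 0
  FD 18: (-43,3) -> (-25,3) [heading=0, draw]
  FD 15: (-25,3) -> (-10,3) [heading=0, draw]
]
RT 270: heading 0 -> 90
Final: pos=(-10,3), heading=90, 8 segment(s) drawn
Segments drawn: 8

Answer: 8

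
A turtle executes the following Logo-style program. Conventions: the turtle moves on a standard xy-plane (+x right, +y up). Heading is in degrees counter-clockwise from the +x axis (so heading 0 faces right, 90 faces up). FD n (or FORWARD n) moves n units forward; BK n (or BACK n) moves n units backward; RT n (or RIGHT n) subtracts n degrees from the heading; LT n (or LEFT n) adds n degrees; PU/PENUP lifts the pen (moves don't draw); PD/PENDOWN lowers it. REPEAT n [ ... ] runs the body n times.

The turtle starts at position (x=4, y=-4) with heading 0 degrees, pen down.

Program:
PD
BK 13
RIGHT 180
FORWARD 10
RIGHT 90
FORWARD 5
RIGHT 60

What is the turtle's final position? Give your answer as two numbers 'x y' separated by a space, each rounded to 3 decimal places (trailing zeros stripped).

Answer: -19 1

Derivation:
Executing turtle program step by step:
Start: pos=(4,-4), heading=0, pen down
PD: pen down
BK 13: (4,-4) -> (-9,-4) [heading=0, draw]
RT 180: heading 0 -> 180
FD 10: (-9,-4) -> (-19,-4) [heading=180, draw]
RT 90: heading 180 -> 90
FD 5: (-19,-4) -> (-19,1) [heading=90, draw]
RT 60: heading 90 -> 30
Final: pos=(-19,1), heading=30, 3 segment(s) drawn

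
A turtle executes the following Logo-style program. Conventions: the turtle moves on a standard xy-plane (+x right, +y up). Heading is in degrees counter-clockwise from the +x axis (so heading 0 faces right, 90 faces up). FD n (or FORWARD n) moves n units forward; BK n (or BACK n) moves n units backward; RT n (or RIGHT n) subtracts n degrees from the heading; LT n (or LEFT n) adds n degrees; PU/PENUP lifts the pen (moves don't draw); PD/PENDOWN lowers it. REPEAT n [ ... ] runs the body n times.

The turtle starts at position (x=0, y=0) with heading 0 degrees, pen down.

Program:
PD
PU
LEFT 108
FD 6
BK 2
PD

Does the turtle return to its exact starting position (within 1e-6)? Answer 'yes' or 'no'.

Answer: no

Derivation:
Executing turtle program step by step:
Start: pos=(0,0), heading=0, pen down
PD: pen down
PU: pen up
LT 108: heading 0 -> 108
FD 6: (0,0) -> (-1.854,5.706) [heading=108, move]
BK 2: (-1.854,5.706) -> (-1.236,3.804) [heading=108, move]
PD: pen down
Final: pos=(-1.236,3.804), heading=108, 0 segment(s) drawn

Start position: (0, 0)
Final position: (-1.236, 3.804)
Distance = 4; >= 1e-6 -> NOT closed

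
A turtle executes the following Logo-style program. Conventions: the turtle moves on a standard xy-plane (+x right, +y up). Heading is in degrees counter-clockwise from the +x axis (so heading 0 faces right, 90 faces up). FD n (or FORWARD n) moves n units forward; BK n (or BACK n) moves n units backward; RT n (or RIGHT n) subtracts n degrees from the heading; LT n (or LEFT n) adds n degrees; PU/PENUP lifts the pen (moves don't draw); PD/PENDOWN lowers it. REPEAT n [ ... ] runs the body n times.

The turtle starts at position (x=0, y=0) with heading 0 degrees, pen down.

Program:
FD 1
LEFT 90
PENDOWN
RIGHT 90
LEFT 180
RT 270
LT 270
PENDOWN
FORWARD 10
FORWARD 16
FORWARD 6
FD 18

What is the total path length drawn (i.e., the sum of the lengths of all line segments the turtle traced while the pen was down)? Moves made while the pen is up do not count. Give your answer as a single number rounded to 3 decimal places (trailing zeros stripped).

Answer: 51

Derivation:
Executing turtle program step by step:
Start: pos=(0,0), heading=0, pen down
FD 1: (0,0) -> (1,0) [heading=0, draw]
LT 90: heading 0 -> 90
PD: pen down
RT 90: heading 90 -> 0
LT 180: heading 0 -> 180
RT 270: heading 180 -> 270
LT 270: heading 270 -> 180
PD: pen down
FD 10: (1,0) -> (-9,0) [heading=180, draw]
FD 16: (-9,0) -> (-25,0) [heading=180, draw]
FD 6: (-25,0) -> (-31,0) [heading=180, draw]
FD 18: (-31,0) -> (-49,0) [heading=180, draw]
Final: pos=(-49,0), heading=180, 5 segment(s) drawn

Segment lengths:
  seg 1: (0,0) -> (1,0), length = 1
  seg 2: (1,0) -> (-9,0), length = 10
  seg 3: (-9,0) -> (-25,0), length = 16
  seg 4: (-25,0) -> (-31,0), length = 6
  seg 5: (-31,0) -> (-49,0), length = 18
Total = 51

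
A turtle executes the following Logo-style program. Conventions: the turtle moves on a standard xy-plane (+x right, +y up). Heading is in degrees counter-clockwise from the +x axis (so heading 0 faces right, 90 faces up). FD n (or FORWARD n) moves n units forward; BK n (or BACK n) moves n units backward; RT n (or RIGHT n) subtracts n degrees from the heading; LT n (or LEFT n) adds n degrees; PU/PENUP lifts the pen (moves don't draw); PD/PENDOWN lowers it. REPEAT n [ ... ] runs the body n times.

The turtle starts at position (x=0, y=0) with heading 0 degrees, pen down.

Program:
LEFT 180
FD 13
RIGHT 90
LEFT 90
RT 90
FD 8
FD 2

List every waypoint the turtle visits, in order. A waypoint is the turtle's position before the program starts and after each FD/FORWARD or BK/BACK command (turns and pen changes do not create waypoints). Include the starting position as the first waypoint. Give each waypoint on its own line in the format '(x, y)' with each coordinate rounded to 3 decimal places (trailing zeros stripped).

Answer: (0, 0)
(-13, 0)
(-13, 8)
(-13, 10)

Derivation:
Executing turtle program step by step:
Start: pos=(0,0), heading=0, pen down
LT 180: heading 0 -> 180
FD 13: (0,0) -> (-13,0) [heading=180, draw]
RT 90: heading 180 -> 90
LT 90: heading 90 -> 180
RT 90: heading 180 -> 90
FD 8: (-13,0) -> (-13,8) [heading=90, draw]
FD 2: (-13,8) -> (-13,10) [heading=90, draw]
Final: pos=(-13,10), heading=90, 3 segment(s) drawn
Waypoints (4 total):
(0, 0)
(-13, 0)
(-13, 8)
(-13, 10)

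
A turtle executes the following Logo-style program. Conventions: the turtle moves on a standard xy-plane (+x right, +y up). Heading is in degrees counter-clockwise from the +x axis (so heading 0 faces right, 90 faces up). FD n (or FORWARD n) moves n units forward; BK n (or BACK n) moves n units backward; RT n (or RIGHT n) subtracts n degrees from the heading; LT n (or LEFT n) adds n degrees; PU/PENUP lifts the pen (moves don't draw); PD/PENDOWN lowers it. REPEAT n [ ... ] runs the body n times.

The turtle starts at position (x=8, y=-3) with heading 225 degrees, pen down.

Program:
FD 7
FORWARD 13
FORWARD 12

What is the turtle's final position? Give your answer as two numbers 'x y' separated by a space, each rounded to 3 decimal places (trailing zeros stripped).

Answer: -14.627 -25.627

Derivation:
Executing turtle program step by step:
Start: pos=(8,-3), heading=225, pen down
FD 7: (8,-3) -> (3.05,-7.95) [heading=225, draw]
FD 13: (3.05,-7.95) -> (-6.142,-17.142) [heading=225, draw]
FD 12: (-6.142,-17.142) -> (-14.627,-25.627) [heading=225, draw]
Final: pos=(-14.627,-25.627), heading=225, 3 segment(s) drawn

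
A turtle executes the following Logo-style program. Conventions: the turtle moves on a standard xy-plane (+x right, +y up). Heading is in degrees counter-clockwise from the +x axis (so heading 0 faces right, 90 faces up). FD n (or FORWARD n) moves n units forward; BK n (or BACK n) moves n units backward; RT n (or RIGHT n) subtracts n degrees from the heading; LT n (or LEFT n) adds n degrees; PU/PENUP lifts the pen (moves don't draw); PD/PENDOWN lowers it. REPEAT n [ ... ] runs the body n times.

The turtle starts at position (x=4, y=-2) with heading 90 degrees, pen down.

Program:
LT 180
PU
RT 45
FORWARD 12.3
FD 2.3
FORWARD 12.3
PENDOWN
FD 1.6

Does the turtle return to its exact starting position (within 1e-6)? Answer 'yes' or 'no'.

Executing turtle program step by step:
Start: pos=(4,-2), heading=90, pen down
LT 180: heading 90 -> 270
PU: pen up
RT 45: heading 270 -> 225
FD 12.3: (4,-2) -> (-4.697,-10.697) [heading=225, move]
FD 2.3: (-4.697,-10.697) -> (-6.324,-12.324) [heading=225, move]
FD 12.3: (-6.324,-12.324) -> (-15.021,-21.021) [heading=225, move]
PD: pen down
FD 1.6: (-15.021,-21.021) -> (-16.153,-22.153) [heading=225, draw]
Final: pos=(-16.153,-22.153), heading=225, 1 segment(s) drawn

Start position: (4, -2)
Final position: (-16.153, -22.153)
Distance = 28.5; >= 1e-6 -> NOT closed

Answer: no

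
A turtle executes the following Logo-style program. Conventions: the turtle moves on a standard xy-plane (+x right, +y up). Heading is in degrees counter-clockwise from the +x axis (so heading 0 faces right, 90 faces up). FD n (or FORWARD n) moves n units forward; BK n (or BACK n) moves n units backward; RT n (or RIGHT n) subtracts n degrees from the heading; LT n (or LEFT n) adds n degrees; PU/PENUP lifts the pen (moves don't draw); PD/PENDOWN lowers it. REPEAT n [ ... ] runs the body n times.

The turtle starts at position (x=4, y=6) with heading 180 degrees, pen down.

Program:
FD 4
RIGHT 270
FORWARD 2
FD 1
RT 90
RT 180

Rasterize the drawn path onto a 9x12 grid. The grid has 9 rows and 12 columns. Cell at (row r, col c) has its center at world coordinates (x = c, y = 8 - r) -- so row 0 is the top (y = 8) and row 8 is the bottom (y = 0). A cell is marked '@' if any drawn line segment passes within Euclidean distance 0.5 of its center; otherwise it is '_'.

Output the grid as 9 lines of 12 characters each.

Answer: ____________
____________
@@@@@_______
@___________
@___________
@___________
____________
____________
____________

Derivation:
Segment 0: (4,6) -> (0,6)
Segment 1: (0,6) -> (0,4)
Segment 2: (0,4) -> (0,3)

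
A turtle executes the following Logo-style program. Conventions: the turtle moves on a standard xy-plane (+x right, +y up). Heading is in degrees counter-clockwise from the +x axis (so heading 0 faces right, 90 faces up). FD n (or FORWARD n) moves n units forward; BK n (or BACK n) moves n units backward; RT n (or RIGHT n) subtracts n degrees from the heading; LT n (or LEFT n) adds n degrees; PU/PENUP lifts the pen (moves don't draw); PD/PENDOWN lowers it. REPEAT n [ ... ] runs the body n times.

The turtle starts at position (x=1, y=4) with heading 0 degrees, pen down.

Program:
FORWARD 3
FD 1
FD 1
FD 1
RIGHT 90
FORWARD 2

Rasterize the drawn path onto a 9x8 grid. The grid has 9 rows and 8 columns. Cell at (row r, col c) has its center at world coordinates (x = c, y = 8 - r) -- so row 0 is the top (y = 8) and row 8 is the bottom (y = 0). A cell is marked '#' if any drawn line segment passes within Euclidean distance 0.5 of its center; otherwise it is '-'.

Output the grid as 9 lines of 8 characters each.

Segment 0: (1,4) -> (4,4)
Segment 1: (4,4) -> (5,4)
Segment 2: (5,4) -> (6,4)
Segment 3: (6,4) -> (7,4)
Segment 4: (7,4) -> (7,2)

Answer: --------
--------
--------
--------
-#######
-------#
-------#
--------
--------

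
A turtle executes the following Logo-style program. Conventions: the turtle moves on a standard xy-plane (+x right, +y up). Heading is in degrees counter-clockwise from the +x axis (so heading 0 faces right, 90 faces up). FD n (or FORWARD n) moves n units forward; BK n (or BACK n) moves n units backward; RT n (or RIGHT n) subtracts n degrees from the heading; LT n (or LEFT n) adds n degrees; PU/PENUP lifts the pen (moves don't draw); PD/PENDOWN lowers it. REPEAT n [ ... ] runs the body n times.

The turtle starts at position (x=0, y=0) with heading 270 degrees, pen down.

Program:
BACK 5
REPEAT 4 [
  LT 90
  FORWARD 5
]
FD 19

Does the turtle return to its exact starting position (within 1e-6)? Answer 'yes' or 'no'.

Answer: no

Derivation:
Executing turtle program step by step:
Start: pos=(0,0), heading=270, pen down
BK 5: (0,0) -> (0,5) [heading=270, draw]
REPEAT 4 [
  -- iteration 1/4 --
  LT 90: heading 270 -> 0
  FD 5: (0,5) -> (5,5) [heading=0, draw]
  -- iteration 2/4 --
  LT 90: heading 0 -> 90
  FD 5: (5,5) -> (5,10) [heading=90, draw]
  -- iteration 3/4 --
  LT 90: heading 90 -> 180
  FD 5: (5,10) -> (0,10) [heading=180, draw]
  -- iteration 4/4 --
  LT 90: heading 180 -> 270
  FD 5: (0,10) -> (0,5) [heading=270, draw]
]
FD 19: (0,5) -> (0,-14) [heading=270, draw]
Final: pos=(0,-14), heading=270, 6 segment(s) drawn

Start position: (0, 0)
Final position: (0, -14)
Distance = 14; >= 1e-6 -> NOT closed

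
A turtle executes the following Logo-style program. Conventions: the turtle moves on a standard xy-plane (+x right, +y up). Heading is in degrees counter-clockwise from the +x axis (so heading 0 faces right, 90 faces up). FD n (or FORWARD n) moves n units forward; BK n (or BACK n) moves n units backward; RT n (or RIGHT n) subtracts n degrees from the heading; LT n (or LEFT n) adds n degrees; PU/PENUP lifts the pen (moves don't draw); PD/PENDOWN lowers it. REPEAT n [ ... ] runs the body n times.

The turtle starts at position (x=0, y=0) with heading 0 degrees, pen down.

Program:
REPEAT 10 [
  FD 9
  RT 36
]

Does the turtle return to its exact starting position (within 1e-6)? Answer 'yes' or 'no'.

Answer: yes

Derivation:
Executing turtle program step by step:
Start: pos=(0,0), heading=0, pen down
REPEAT 10 [
  -- iteration 1/10 --
  FD 9: (0,0) -> (9,0) [heading=0, draw]
  RT 36: heading 0 -> 324
  -- iteration 2/10 --
  FD 9: (9,0) -> (16.281,-5.29) [heading=324, draw]
  RT 36: heading 324 -> 288
  -- iteration 3/10 --
  FD 9: (16.281,-5.29) -> (19.062,-13.85) [heading=288, draw]
  RT 36: heading 288 -> 252
  -- iteration 4/10 --
  FD 9: (19.062,-13.85) -> (16.281,-22.409) [heading=252, draw]
  RT 36: heading 252 -> 216
  -- iteration 5/10 --
  FD 9: (16.281,-22.409) -> (9,-27.699) [heading=216, draw]
  RT 36: heading 216 -> 180
  -- iteration 6/10 --
  FD 9: (9,-27.699) -> (0,-27.699) [heading=180, draw]
  RT 36: heading 180 -> 144
  -- iteration 7/10 --
  FD 9: (0,-27.699) -> (-7.281,-22.409) [heading=144, draw]
  RT 36: heading 144 -> 108
  -- iteration 8/10 --
  FD 9: (-7.281,-22.409) -> (-10.062,-13.85) [heading=108, draw]
  RT 36: heading 108 -> 72
  -- iteration 9/10 --
  FD 9: (-10.062,-13.85) -> (-7.281,-5.29) [heading=72, draw]
  RT 36: heading 72 -> 36
  -- iteration 10/10 --
  FD 9: (-7.281,-5.29) -> (0,0) [heading=36, draw]
  RT 36: heading 36 -> 0
]
Final: pos=(0,0), heading=0, 10 segment(s) drawn

Start position: (0, 0)
Final position: (0, 0)
Distance = 0; < 1e-6 -> CLOSED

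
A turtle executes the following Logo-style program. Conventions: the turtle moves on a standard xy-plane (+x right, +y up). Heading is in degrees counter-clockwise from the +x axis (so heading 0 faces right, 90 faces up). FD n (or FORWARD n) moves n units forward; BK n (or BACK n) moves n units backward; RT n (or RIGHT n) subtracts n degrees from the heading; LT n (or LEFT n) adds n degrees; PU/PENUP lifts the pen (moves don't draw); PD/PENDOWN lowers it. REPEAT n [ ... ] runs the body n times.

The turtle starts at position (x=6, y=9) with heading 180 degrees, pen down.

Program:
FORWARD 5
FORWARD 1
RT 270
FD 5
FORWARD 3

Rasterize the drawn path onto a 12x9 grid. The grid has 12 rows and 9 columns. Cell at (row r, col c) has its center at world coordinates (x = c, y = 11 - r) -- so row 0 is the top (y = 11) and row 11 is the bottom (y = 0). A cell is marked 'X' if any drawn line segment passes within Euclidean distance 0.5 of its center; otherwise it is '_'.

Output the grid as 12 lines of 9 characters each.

Answer: _________
_________
XXXXXXX__
X________
X________
X________
X________
X________
X________
X________
X________
_________

Derivation:
Segment 0: (6,9) -> (1,9)
Segment 1: (1,9) -> (0,9)
Segment 2: (0,9) -> (0,4)
Segment 3: (0,4) -> (0,1)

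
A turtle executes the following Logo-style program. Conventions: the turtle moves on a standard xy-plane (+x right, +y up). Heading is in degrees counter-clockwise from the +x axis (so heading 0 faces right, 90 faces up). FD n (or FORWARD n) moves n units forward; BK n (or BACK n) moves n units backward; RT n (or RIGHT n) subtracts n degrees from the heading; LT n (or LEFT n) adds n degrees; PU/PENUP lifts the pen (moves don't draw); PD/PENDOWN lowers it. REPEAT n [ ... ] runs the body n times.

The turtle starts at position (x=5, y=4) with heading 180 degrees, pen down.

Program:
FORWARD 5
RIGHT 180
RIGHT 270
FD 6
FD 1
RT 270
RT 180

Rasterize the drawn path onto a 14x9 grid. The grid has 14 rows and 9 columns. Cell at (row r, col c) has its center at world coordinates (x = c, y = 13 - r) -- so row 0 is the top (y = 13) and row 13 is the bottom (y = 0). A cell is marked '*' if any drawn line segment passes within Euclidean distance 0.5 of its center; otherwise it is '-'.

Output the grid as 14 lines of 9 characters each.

Answer: ---------
---------
*--------
*--------
*--------
*--------
*--------
*--------
*--------
******---
---------
---------
---------
---------

Derivation:
Segment 0: (5,4) -> (0,4)
Segment 1: (0,4) -> (-0,10)
Segment 2: (-0,10) -> (-0,11)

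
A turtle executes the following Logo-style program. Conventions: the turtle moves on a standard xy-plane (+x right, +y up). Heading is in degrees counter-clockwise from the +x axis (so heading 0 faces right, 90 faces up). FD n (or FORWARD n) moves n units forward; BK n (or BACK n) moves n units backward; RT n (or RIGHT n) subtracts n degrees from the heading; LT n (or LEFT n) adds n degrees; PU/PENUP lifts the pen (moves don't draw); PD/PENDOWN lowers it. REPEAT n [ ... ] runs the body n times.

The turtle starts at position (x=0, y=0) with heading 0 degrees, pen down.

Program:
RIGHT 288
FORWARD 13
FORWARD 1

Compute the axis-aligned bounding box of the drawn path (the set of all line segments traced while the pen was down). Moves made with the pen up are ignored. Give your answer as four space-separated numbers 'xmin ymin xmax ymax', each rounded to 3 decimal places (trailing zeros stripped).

Answer: 0 0 4.326 13.315

Derivation:
Executing turtle program step by step:
Start: pos=(0,0), heading=0, pen down
RT 288: heading 0 -> 72
FD 13: (0,0) -> (4.017,12.364) [heading=72, draw]
FD 1: (4.017,12.364) -> (4.326,13.315) [heading=72, draw]
Final: pos=(4.326,13.315), heading=72, 2 segment(s) drawn

Segment endpoints: x in {0, 4.017, 4.326}, y in {0, 12.364, 13.315}
xmin=0, ymin=0, xmax=4.326, ymax=13.315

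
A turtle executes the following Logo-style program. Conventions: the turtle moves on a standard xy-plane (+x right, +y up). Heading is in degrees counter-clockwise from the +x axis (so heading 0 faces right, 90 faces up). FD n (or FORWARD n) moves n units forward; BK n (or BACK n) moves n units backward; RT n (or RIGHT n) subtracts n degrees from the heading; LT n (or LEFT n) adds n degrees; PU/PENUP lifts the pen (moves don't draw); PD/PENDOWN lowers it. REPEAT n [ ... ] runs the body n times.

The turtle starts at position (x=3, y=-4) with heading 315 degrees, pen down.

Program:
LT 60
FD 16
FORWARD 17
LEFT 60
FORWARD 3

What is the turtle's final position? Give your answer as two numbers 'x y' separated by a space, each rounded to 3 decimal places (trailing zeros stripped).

Answer: 35.652 7.439

Derivation:
Executing turtle program step by step:
Start: pos=(3,-4), heading=315, pen down
LT 60: heading 315 -> 15
FD 16: (3,-4) -> (18.455,0.141) [heading=15, draw]
FD 17: (18.455,0.141) -> (34.876,4.541) [heading=15, draw]
LT 60: heading 15 -> 75
FD 3: (34.876,4.541) -> (35.652,7.439) [heading=75, draw]
Final: pos=(35.652,7.439), heading=75, 3 segment(s) drawn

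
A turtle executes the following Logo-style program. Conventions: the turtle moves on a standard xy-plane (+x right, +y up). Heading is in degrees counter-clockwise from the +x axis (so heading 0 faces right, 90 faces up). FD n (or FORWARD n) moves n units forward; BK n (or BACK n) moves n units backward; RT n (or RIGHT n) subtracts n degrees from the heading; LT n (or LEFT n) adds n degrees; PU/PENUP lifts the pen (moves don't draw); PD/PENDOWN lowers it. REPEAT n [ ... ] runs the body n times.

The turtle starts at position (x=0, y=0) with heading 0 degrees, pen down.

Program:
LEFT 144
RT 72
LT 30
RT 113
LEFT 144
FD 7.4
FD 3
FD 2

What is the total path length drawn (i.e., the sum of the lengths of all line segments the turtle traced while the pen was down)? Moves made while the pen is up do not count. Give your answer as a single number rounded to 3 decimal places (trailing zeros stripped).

Executing turtle program step by step:
Start: pos=(0,0), heading=0, pen down
LT 144: heading 0 -> 144
RT 72: heading 144 -> 72
LT 30: heading 72 -> 102
RT 113: heading 102 -> 349
LT 144: heading 349 -> 133
FD 7.4: (0,0) -> (-5.047,5.412) [heading=133, draw]
FD 3: (-5.047,5.412) -> (-7.093,7.606) [heading=133, draw]
FD 2: (-7.093,7.606) -> (-8.457,9.069) [heading=133, draw]
Final: pos=(-8.457,9.069), heading=133, 3 segment(s) drawn

Segment lengths:
  seg 1: (0,0) -> (-5.047,5.412), length = 7.4
  seg 2: (-5.047,5.412) -> (-7.093,7.606), length = 3
  seg 3: (-7.093,7.606) -> (-8.457,9.069), length = 2
Total = 12.4

Answer: 12.4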